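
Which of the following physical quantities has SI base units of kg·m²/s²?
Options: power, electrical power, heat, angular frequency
Checking the SI base units of each option:
  power (P = W/t): kg·m²/s³  ✗
  electrical power (P = IV): kg·m²/s³  ✗
  heat (Q = mcΔT): kg·m²/s²  ✓ matches
  angular frequency (ω = 2πf): 1/s  ✗

Only heat has units kg·m²/s².

Answer: heat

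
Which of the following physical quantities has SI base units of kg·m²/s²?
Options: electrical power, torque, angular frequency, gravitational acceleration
Checking the SI base units of each option:
  electrical power (P = IV): kg·m²/s³  ✗
  torque (τ = Fr): kg·m²/s²  ✓ matches
  angular frequency (ω = 2πf): 1/s  ✗
  gravitational acceleration (g = GM/r²): m/s²  ✗

Only torque has units kg·m²/s².

Answer: torque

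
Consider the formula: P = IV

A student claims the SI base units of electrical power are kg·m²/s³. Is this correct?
Units of each symbol in P = IV:
  I (current): A
  V (voltage, in volts): kg·m²/(s³·A)

Multiplying the contributions: [A] · [kg·m²/(s³·A)]
Adding exponents of each base unit: kg: 1, m: 2, s: -3
SI base units of electrical power: kg·m²/s³

The claimed units kg·m²/s³ match the derived units, so the claim is correct.

Answer: Yes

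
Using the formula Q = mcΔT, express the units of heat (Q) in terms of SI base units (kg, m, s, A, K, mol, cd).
Units of each symbol in Q = mcΔT:
  m (mass): kg
  c (specific heat capacity, in J/(kg·K)): m²/(s²·K)
  ΔT (temperature change): K

Multiplying the contributions: [kg] · [m²/(s²·K)] · [K]
Adding exponents of each base unit: kg: 1, m: 2, s: -2
SI base units of heat: kg·m²/s²

Answer: kg·m²/s²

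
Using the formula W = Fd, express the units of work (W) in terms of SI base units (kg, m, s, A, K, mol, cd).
Units of each symbol in W = Fd:
  F (force): kg·m/s²
  d (displacement): m

Multiplying the contributions: [kg·m/s²] · [m]
Adding exponents of each base unit: kg: 1, m: 2, s: -2
SI base units of work: kg·m²/s²

Answer: kg·m²/s²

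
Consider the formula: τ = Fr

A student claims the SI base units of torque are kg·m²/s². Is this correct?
Units of each symbol in τ = Fr:
  F (force): kg·m/s²
  r (lever arm): m

Multiplying the contributions: [kg·m/s²] · [m]
Adding exponents of each base unit: kg: 1, m: 2, s: -2
SI base units of torque: kg·m²/s²

The claimed units kg·m²/s² match the derived units, so the claim is correct.

Answer: Yes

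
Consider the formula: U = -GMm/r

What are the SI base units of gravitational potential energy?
Units of each symbol in U = -GMm/r:
  G (gravitational constant): m³/(kg·s²)
  M (mass): kg
  m (mass): kg
  r (distance): m  → in the denominator, contributes 1/m
  The minus sign does not affect the units.

Multiplying the contributions: [m³/(kg·s²)] · [kg] · [kg] · [1/m]
Adding exponents of each base unit: kg: 1, m: 2, s: -2
SI base units of gravitational potential energy: kg·m²/s²

Answer: kg·m²/s²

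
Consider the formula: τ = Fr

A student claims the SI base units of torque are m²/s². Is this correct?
Units of each symbol in τ = Fr:
  F (force): kg·m/s²
  r (lever arm): m

Multiplying the contributions: [kg·m/s²] · [m]
Adding exponents of each base unit: kg: 1, m: 2, s: -2
SI base units of torque: kg·m²/s²

The claimed units m²/s² (exponents m: 2, s: -2) do not match the derived units kg·m²/s² (exponents kg: 1, m: 2, s: -2), so the claim is incorrect.

Answer: No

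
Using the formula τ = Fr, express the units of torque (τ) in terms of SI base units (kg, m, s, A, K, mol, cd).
Units of each symbol in τ = Fr:
  F (force): kg·m/s²
  r (lever arm): m

Multiplying the contributions: [kg·m/s²] · [m]
Adding exponents of each base unit: kg: 1, m: 2, s: -2
SI base units of torque: kg·m²/s²

Answer: kg·m²/s²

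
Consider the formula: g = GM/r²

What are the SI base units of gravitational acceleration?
Units of each symbol in g = GM/r²:
  G (gravitational constant): m³/(kg·s²)
  M (mass): kg
  r (distance): m  → to the power 2 in the denominator, contributes 1/m²

Multiplying the contributions: [m³/(kg·s²)] · [kg] · [1/m²]
Adding exponents of each base unit: m: 1, s: -2
SI base units of gravitational acceleration: m/s²

Answer: m/s²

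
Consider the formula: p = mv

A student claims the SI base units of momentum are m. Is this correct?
Units of each symbol in p = mv:
  m (mass): kg
  v (velocity): m/s

Multiplying the contributions: [kg] · [m/s]
Adding exponents of each base unit: kg: 1, m: 1, s: -1
SI base units of momentum: kg·m/s

The claimed units m (exponents m: 1) do not match the derived units kg·m/s (exponents kg: 1, m: 1, s: -1), so the claim is incorrect.

Answer: No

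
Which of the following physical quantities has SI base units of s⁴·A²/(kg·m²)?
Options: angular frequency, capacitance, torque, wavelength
Checking the SI base units of each option:
  angular frequency (ω = 2πf): 1/s  ✗
  capacitance (C = Q/V): s⁴·A²/(kg·m²)  ✓ matches
  torque (τ = Fr): kg·m²/s²  ✗
  wavelength (λ = v/f): m  ✗

Only capacitance has units s⁴·A²/(kg·m²).

Answer: capacitance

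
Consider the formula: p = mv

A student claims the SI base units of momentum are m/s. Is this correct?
Units of each symbol in p = mv:
  m (mass): kg
  v (velocity): m/s

Multiplying the contributions: [kg] · [m/s]
Adding exponents of each base unit: kg: 1, m: 1, s: -1
SI base units of momentum: kg·m/s

The claimed units m/s (exponents m: 1, s: -1) do not match the derived units kg·m/s (exponents kg: 1, m: 1, s: -1), so the claim is incorrect.

Answer: No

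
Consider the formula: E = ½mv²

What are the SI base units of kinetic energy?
Units of each symbol in E = ½mv²:
  m (mass): kg
  v (speed): m/s  → to the power 2, contributes m²/s²
  The factor ½ is dimensionless.

Multiplying the contributions: [kg] · [m²/s²]
Adding exponents of each base unit: kg: 1, m: 2, s: -2
SI base units of kinetic energy: kg·m²/s²

Answer: kg·m²/s²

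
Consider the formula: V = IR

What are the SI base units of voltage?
Units of each symbol in V = IR:
  I (current): A
  R (resistance, in ohms): kg·m²/(s³·A²)

Multiplying the contributions: [A] · [kg·m²/(s³·A²)]
Adding exponents of each base unit: kg: 1, m: 2, s: -3, A: -1
SI base units of voltage: kg·m²/(s³·A)

Answer: kg·m²/(s³·A)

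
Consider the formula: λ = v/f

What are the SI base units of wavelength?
Units of each symbol in λ = v/f:
  v (wave speed): m/s
  f (frequency): 1/s  → in the denominator, contributes s

Multiplying the contributions: [m/s] · [s]
Adding exponents of each base unit: m: 1
SI base units of wavelength: m

Answer: m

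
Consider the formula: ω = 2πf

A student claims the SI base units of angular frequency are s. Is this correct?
Units of each symbol in ω = 2πf:
  f (frequency): 1/s
  The factor 2π is dimensionless.

Multiplying the contributions: [1/s]
Adding exponents of each base unit: s: -1
SI base units of angular frequency: 1/s

The claimed units s (exponents s: 1) do not match the derived units 1/s (exponents s: -1), so the claim is incorrect.

Answer: No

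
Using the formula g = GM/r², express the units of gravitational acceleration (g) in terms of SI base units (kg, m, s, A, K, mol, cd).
Units of each symbol in g = GM/r²:
  G (gravitational constant): m³/(kg·s²)
  M (mass): kg
  r (distance): m  → to the power 2 in the denominator, contributes 1/m²

Multiplying the contributions: [m³/(kg·s²)] · [kg] · [1/m²]
Adding exponents of each base unit: m: 1, s: -2
SI base units of gravitational acceleration: m/s²

Answer: m/s²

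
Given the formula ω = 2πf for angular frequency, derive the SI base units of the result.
Units of each symbol in ω = 2πf:
  f (frequency): 1/s
  The factor 2π is dimensionless.

Multiplying the contributions: [1/s]
Adding exponents of each base unit: s: -1
SI base units of angular frequency: 1/s

Answer: 1/s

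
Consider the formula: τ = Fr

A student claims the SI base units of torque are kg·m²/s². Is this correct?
Units of each symbol in τ = Fr:
  F (force): kg·m/s²
  r (lever arm): m

Multiplying the contributions: [kg·m/s²] · [m]
Adding exponents of each base unit: kg: 1, m: 2, s: -2
SI base units of torque: kg·m²/s²

The claimed units kg·m²/s² match the derived units, so the claim is correct.

Answer: Yes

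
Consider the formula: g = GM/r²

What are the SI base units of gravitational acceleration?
Units of each symbol in g = GM/r²:
  G (gravitational constant): m³/(kg·s²)
  M (mass): kg
  r (distance): m  → to the power 2 in the denominator, contributes 1/m²

Multiplying the contributions: [m³/(kg·s²)] · [kg] · [1/m²]
Adding exponents of each base unit: m: 1, s: -2
SI base units of gravitational acceleration: m/s²

Answer: m/s²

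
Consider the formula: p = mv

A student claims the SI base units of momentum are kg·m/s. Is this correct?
Units of each symbol in p = mv:
  m (mass): kg
  v (velocity): m/s

Multiplying the contributions: [kg] · [m/s]
Adding exponents of each base unit: kg: 1, m: 1, s: -1
SI base units of momentum: kg·m/s

The claimed units kg·m/s match the derived units, so the claim is correct.

Answer: Yes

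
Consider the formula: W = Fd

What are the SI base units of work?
Units of each symbol in W = Fd:
  F (force): kg·m/s²
  d (displacement): m

Multiplying the contributions: [kg·m/s²] · [m]
Adding exponents of each base unit: kg: 1, m: 2, s: -2
SI base units of work: kg·m²/s²

Answer: kg·m²/s²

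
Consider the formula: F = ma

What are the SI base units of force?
Units of each symbol in F = ma:
  m (mass): kg
  a (acceleration): m/s²

Multiplying the contributions: [kg] · [m/s²]
Adding exponents of each base unit: kg: 1, m: 1, s: -2
SI base units of force: kg·m/s²

Answer: kg·m/s²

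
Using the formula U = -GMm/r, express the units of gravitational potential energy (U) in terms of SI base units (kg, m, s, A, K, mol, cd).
Units of each symbol in U = -GMm/r:
  G (gravitational constant): m³/(kg·s²)
  M (mass): kg
  m (mass): kg
  r (distance): m  → in the denominator, contributes 1/m
  The minus sign does not affect the units.

Multiplying the contributions: [m³/(kg·s²)] · [kg] · [kg] · [1/m]
Adding exponents of each base unit: kg: 1, m: 2, s: -2
SI base units of gravitational potential energy: kg·m²/s²

Answer: kg·m²/s²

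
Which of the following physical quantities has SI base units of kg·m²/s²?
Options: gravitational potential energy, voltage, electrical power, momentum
Checking the SI base units of each option:
  gravitational potential energy (U = -GMm/r): kg·m²/s²  ✓ matches
  voltage (V = IR): kg·m²/(s³·A)  ✗
  electrical power (P = IV): kg·m²/s³  ✗
  momentum (p = mv): kg·m/s  ✗

Only gravitational potential energy has units kg·m²/s².

Answer: gravitational potential energy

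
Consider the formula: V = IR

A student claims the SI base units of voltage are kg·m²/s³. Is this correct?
Units of each symbol in V = IR:
  I (current): A
  R (resistance, in ohms): kg·m²/(s³·A²)

Multiplying the contributions: [A] · [kg·m²/(s³·A²)]
Adding exponents of each base unit: kg: 1, m: 2, s: -3, A: -1
SI base units of voltage: kg·m²/(s³·A)

The claimed units kg·m²/s³ (exponents kg: 1, m: 2, s: -3) do not match the derived units kg·m²/(s³·A) (exponents kg: 1, m: 2, s: -3, A: -1), so the claim is incorrect.

Answer: No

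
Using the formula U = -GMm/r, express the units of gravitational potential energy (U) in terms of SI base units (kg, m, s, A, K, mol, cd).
Units of each symbol in U = -GMm/r:
  G (gravitational constant): m³/(kg·s²)
  M (mass): kg
  m (mass): kg
  r (distance): m  → in the denominator, contributes 1/m
  The minus sign does not affect the units.

Multiplying the contributions: [m³/(kg·s²)] · [kg] · [kg] · [1/m]
Adding exponents of each base unit: kg: 1, m: 2, s: -2
SI base units of gravitational potential energy: kg·m²/s²

Answer: kg·m²/s²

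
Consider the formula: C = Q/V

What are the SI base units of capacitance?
Units of each symbol in C = Q/V:
  Q (charge, in coulombs): s·A
  V (voltage, in volts): kg·m²/(s³·A)  → in the denominator, contributes s³·A/(kg·m²)

Multiplying the contributions: [s·A] · [s³·A/(kg·m²)]
Adding exponents of each base unit: kg: -1, m: -2, s: 4, A: 2
SI base units of capacitance: s⁴·A²/(kg·m²)

Answer: s⁴·A²/(kg·m²)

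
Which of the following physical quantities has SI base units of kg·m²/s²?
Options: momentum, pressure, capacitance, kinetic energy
Checking the SI base units of each option:
  momentum (p = mv): kg·m/s  ✗
  pressure (P = F/A): kg/(m·s²)  ✗
  capacitance (C = Q/V): s⁴·A²/(kg·m²)  ✗
  kinetic energy (E = ½mv²): kg·m²/s²  ✓ matches

Only kinetic energy has units kg·m²/s².

Answer: kinetic energy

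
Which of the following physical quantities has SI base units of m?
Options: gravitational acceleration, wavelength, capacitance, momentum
Checking the SI base units of each option:
  gravitational acceleration (g = GM/r²): m/s²  ✗
  wavelength (λ = v/f): m  ✓ matches
  capacitance (C = Q/V): s⁴·A²/(kg·m²)  ✗
  momentum (p = mv): kg·m/s  ✗

Only wavelength has units m.

Answer: wavelength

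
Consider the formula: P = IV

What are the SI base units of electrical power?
Units of each symbol in P = IV:
  I (current): A
  V (voltage, in volts): kg·m²/(s³·A)

Multiplying the contributions: [A] · [kg·m²/(s³·A)]
Adding exponents of each base unit: kg: 1, m: 2, s: -3
SI base units of electrical power: kg·m²/s³

Answer: kg·m²/s³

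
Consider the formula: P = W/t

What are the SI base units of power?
Units of each symbol in P = W/t:
  W (work): kg·m²/s²
  t (time): s  → in the denominator, contributes 1/s

Multiplying the contributions: [kg·m²/s²] · [1/s]
Adding exponents of each base unit: kg: 1, m: 2, s: -3
SI base units of power: kg·m²/s³

Answer: kg·m²/s³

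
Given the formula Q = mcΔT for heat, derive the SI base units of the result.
Units of each symbol in Q = mcΔT:
  m (mass): kg
  c (specific heat capacity, in J/(kg·K)): m²/(s²·K)
  ΔT (temperature change): K

Multiplying the contributions: [kg] · [m²/(s²·K)] · [K]
Adding exponents of each base unit: kg: 1, m: 2, s: -2
SI base units of heat: kg·m²/s²

Answer: kg·m²/s²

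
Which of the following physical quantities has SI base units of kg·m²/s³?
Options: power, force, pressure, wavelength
Checking the SI base units of each option:
  power (P = W/t): kg·m²/s³  ✓ matches
  force (F = ma): kg·m/s²  ✗
  pressure (P = F/A): kg/(m·s²)  ✗
  wavelength (λ = v/f): m  ✗

Only power has units kg·m²/s³.

Answer: power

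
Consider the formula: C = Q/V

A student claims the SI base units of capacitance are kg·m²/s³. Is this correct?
Units of each symbol in C = Q/V:
  Q (charge, in coulombs): s·A
  V (voltage, in volts): kg·m²/(s³·A)  → in the denominator, contributes s³·A/(kg·m²)

Multiplying the contributions: [s·A] · [s³·A/(kg·m²)]
Adding exponents of each base unit: kg: -1, m: -2, s: 4, A: 2
SI base units of capacitance: s⁴·A²/(kg·m²)

The claimed units kg·m²/s³ (exponents kg: 1, m: 2, s: -3) do not match the derived units s⁴·A²/(kg·m²) (exponents kg: -1, m: -2, s: 4, A: 2), so the claim is incorrect.

Answer: No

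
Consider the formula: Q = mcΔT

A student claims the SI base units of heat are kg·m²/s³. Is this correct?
Units of each symbol in Q = mcΔT:
  m (mass): kg
  c (specific heat capacity, in J/(kg·K)): m²/(s²·K)
  ΔT (temperature change): K

Multiplying the contributions: [kg] · [m²/(s²·K)] · [K]
Adding exponents of each base unit: kg: 1, m: 2, s: -2
SI base units of heat: kg·m²/s²

The claimed units kg·m²/s³ (exponents kg: 1, m: 2, s: -3) do not match the derived units kg·m²/s² (exponents kg: 1, m: 2, s: -2), so the claim is incorrect.

Answer: No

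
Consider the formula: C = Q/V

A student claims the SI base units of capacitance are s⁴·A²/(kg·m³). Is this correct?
Units of each symbol in C = Q/V:
  Q (charge, in coulombs): s·A
  V (voltage, in volts): kg·m²/(s³·A)  → in the denominator, contributes s³·A/(kg·m²)

Multiplying the contributions: [s·A] · [s³·A/(kg·m²)]
Adding exponents of each base unit: kg: -1, m: -2, s: 4, A: 2
SI base units of capacitance: s⁴·A²/(kg·m²)

The claimed units s⁴·A²/(kg·m³) (exponents kg: -1, m: -3, s: 4, A: 2) do not match the derived units s⁴·A²/(kg·m²) (exponents kg: -1, m: -2, s: 4, A: 2), so the claim is incorrect.

Answer: No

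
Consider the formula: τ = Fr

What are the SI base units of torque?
Units of each symbol in τ = Fr:
  F (force): kg·m/s²
  r (lever arm): m

Multiplying the contributions: [kg·m/s²] · [m]
Adding exponents of each base unit: kg: 1, m: 2, s: -2
SI base units of torque: kg·m²/s²

Answer: kg·m²/s²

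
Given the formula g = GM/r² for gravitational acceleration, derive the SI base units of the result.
Units of each symbol in g = GM/r²:
  G (gravitational constant): m³/(kg·s²)
  M (mass): kg
  r (distance): m  → to the power 2 in the denominator, contributes 1/m²

Multiplying the contributions: [m³/(kg·s²)] · [kg] · [1/m²]
Adding exponents of each base unit: m: 1, s: -2
SI base units of gravitational acceleration: m/s²

Answer: m/s²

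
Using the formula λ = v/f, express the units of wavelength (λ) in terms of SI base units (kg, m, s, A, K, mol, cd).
Units of each symbol in λ = v/f:
  v (wave speed): m/s
  f (frequency): 1/s  → in the denominator, contributes s

Multiplying the contributions: [m/s] · [s]
Adding exponents of each base unit: m: 1
SI base units of wavelength: m

Answer: m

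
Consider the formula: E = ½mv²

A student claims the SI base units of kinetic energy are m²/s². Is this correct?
Units of each symbol in E = ½mv²:
  m (mass): kg
  v (speed): m/s  → to the power 2, contributes m²/s²
  The factor ½ is dimensionless.

Multiplying the contributions: [kg] · [m²/s²]
Adding exponents of each base unit: kg: 1, m: 2, s: -2
SI base units of kinetic energy: kg·m²/s²

The claimed units m²/s² (exponents m: 2, s: -2) do not match the derived units kg·m²/s² (exponents kg: 1, m: 2, s: -2), so the claim is incorrect.

Answer: No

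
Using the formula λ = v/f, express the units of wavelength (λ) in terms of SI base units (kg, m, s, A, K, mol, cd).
Units of each symbol in λ = v/f:
  v (wave speed): m/s
  f (frequency): 1/s  → in the denominator, contributes s

Multiplying the contributions: [m/s] · [s]
Adding exponents of each base unit: m: 1
SI base units of wavelength: m

Answer: m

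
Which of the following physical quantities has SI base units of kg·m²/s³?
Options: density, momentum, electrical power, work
Checking the SI base units of each option:
  density (ρ = m/V): kg/m³  ✗
  momentum (p = mv): kg·m/s  ✗
  electrical power (P = IV): kg·m²/s³  ✓ matches
  work (W = Fd): kg·m²/s²  ✗

Only electrical power has units kg·m²/s³.

Answer: electrical power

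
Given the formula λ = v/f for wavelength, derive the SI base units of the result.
Units of each symbol in λ = v/f:
  v (wave speed): m/s
  f (frequency): 1/s  → in the denominator, contributes s

Multiplying the contributions: [m/s] · [s]
Adding exponents of each base unit: m: 1
SI base units of wavelength: m

Answer: m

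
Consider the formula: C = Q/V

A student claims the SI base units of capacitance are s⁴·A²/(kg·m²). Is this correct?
Units of each symbol in C = Q/V:
  Q (charge, in coulombs): s·A
  V (voltage, in volts): kg·m²/(s³·A)  → in the denominator, contributes s³·A/(kg·m²)

Multiplying the contributions: [s·A] · [s³·A/(kg·m²)]
Adding exponents of each base unit: kg: -1, m: -2, s: 4, A: 2
SI base units of capacitance: s⁴·A²/(kg·m²)

The claimed units s⁴·A²/(kg·m²) match the derived units, so the claim is correct.

Answer: Yes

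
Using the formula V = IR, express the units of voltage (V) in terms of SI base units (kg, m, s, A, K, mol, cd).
Units of each symbol in V = IR:
  I (current): A
  R (resistance, in ohms): kg·m²/(s³·A²)

Multiplying the contributions: [A] · [kg·m²/(s³·A²)]
Adding exponents of each base unit: kg: 1, m: 2, s: -3, A: -1
SI base units of voltage: kg·m²/(s³·A)

Answer: kg·m²/(s³·A)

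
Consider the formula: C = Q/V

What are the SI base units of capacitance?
Units of each symbol in C = Q/V:
  Q (charge, in coulombs): s·A
  V (voltage, in volts): kg·m²/(s³·A)  → in the denominator, contributes s³·A/(kg·m²)

Multiplying the contributions: [s·A] · [s³·A/(kg·m²)]
Adding exponents of each base unit: kg: -1, m: -2, s: 4, A: 2
SI base units of capacitance: s⁴·A²/(kg·m²)

Answer: s⁴·A²/(kg·m²)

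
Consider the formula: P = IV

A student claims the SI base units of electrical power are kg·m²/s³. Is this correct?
Units of each symbol in P = IV:
  I (current): A
  V (voltage, in volts): kg·m²/(s³·A)

Multiplying the contributions: [A] · [kg·m²/(s³·A)]
Adding exponents of each base unit: kg: 1, m: 2, s: -3
SI base units of electrical power: kg·m²/s³

The claimed units kg·m²/s³ match the derived units, so the claim is correct.

Answer: Yes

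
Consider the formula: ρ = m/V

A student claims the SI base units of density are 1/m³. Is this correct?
Units of each symbol in ρ = m/V:
  m (mass): kg
  V (volume): m³  → in the denominator, contributes 1/m³

Multiplying the contributions: [kg] · [1/m³]
Adding exponents of each base unit: kg: 1, m: -3
SI base units of density: kg/m³

The claimed units 1/m³ (exponents m: -3) do not match the derived units kg/m³ (exponents kg: 1, m: -3), so the claim is incorrect.

Answer: No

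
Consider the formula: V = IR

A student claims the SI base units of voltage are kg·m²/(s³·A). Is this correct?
Units of each symbol in V = IR:
  I (current): A
  R (resistance, in ohms): kg·m²/(s³·A²)

Multiplying the contributions: [A] · [kg·m²/(s³·A²)]
Adding exponents of each base unit: kg: 1, m: 2, s: -3, A: -1
SI base units of voltage: kg·m²/(s³·A)

The claimed units kg·m²/(s³·A) match the derived units, so the claim is correct.

Answer: Yes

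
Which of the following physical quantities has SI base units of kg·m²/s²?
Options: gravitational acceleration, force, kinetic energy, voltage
Checking the SI base units of each option:
  gravitational acceleration (g = GM/r²): m/s²  ✗
  force (F = ma): kg·m/s²  ✗
  kinetic energy (E = ½mv²): kg·m²/s²  ✓ matches
  voltage (V = IR): kg·m²/(s³·A)  ✗

Only kinetic energy has units kg·m²/s².

Answer: kinetic energy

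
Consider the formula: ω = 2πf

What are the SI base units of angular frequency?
Units of each symbol in ω = 2πf:
  f (frequency): 1/s
  The factor 2π is dimensionless.

Multiplying the contributions: [1/s]
Adding exponents of each base unit: s: -1
SI base units of angular frequency: 1/s

Answer: 1/s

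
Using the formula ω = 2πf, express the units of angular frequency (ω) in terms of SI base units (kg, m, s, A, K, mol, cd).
Units of each symbol in ω = 2πf:
  f (frequency): 1/s
  The factor 2π is dimensionless.

Multiplying the contributions: [1/s]
Adding exponents of each base unit: s: -1
SI base units of angular frequency: 1/s

Answer: 1/s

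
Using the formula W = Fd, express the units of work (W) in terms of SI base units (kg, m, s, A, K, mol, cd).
Units of each symbol in W = Fd:
  F (force): kg·m/s²
  d (displacement): m

Multiplying the contributions: [kg·m/s²] · [m]
Adding exponents of each base unit: kg: 1, m: 2, s: -2
SI base units of work: kg·m²/s²

Answer: kg·m²/s²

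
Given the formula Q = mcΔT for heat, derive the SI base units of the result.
Units of each symbol in Q = mcΔT:
  m (mass): kg
  c (specific heat capacity, in J/(kg·K)): m²/(s²·K)
  ΔT (temperature change): K

Multiplying the contributions: [kg] · [m²/(s²·K)] · [K]
Adding exponents of each base unit: kg: 1, m: 2, s: -2
SI base units of heat: kg·m²/s²

Answer: kg·m²/s²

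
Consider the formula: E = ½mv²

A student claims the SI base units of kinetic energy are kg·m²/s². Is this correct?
Units of each symbol in E = ½mv²:
  m (mass): kg
  v (speed): m/s  → to the power 2, contributes m²/s²
  The factor ½ is dimensionless.

Multiplying the contributions: [kg] · [m²/s²]
Adding exponents of each base unit: kg: 1, m: 2, s: -2
SI base units of kinetic energy: kg·m²/s²

The claimed units kg·m²/s² match the derived units, so the claim is correct.

Answer: Yes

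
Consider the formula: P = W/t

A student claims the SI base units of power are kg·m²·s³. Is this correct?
Units of each symbol in P = W/t:
  W (work): kg·m²/s²
  t (time): s  → in the denominator, contributes 1/s

Multiplying the contributions: [kg·m²/s²] · [1/s]
Adding exponents of each base unit: kg: 1, m: 2, s: -3
SI base units of power: kg·m²/s³

The claimed units kg·m²·s³ (exponents kg: 1, m: 2, s: 3) do not match the derived units kg·m²/s³ (exponents kg: 1, m: 2, s: -3), so the claim is incorrect.

Answer: No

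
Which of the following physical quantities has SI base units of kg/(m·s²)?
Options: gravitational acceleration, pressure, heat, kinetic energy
Checking the SI base units of each option:
  gravitational acceleration (g = GM/r²): m/s²  ✗
  pressure (P = F/A): kg/(m·s²)  ✓ matches
  heat (Q = mcΔT): kg·m²/s²  ✗
  kinetic energy (E = ½mv²): kg·m²/s²  ✗

Only pressure has units kg/(m·s²).

Answer: pressure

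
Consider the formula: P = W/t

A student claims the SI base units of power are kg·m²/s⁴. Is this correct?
Units of each symbol in P = W/t:
  W (work): kg·m²/s²
  t (time): s  → in the denominator, contributes 1/s

Multiplying the contributions: [kg·m²/s²] · [1/s]
Adding exponents of each base unit: kg: 1, m: 2, s: -3
SI base units of power: kg·m²/s³

The claimed units kg·m²/s⁴ (exponents kg: 1, m: 2, s: -4) do not match the derived units kg·m²/s³ (exponents kg: 1, m: 2, s: -3), so the claim is incorrect.

Answer: No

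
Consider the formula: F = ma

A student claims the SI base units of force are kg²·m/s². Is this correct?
Units of each symbol in F = ma:
  m (mass): kg
  a (acceleration): m/s²

Multiplying the contributions: [kg] · [m/s²]
Adding exponents of each base unit: kg: 1, m: 1, s: -2
SI base units of force: kg·m/s²

The claimed units kg²·m/s² (exponents kg: 2, m: 1, s: -2) do not match the derived units kg·m/s² (exponents kg: 1, m: 1, s: -2), so the claim is incorrect.

Answer: No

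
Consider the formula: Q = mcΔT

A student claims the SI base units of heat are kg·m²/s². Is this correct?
Units of each symbol in Q = mcΔT:
  m (mass): kg
  c (specific heat capacity, in J/(kg·K)): m²/(s²·K)
  ΔT (temperature change): K

Multiplying the contributions: [kg] · [m²/(s²·K)] · [K]
Adding exponents of each base unit: kg: 1, m: 2, s: -2
SI base units of heat: kg·m²/s²

The claimed units kg·m²/s² match the derived units, so the claim is correct.

Answer: Yes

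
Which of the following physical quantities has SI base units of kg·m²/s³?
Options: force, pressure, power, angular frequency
Checking the SI base units of each option:
  force (F = ma): kg·m/s²  ✗
  pressure (P = F/A): kg/(m·s²)  ✗
  power (P = W/t): kg·m²/s³  ✓ matches
  angular frequency (ω = 2πf): 1/s  ✗

Only power has units kg·m²/s³.

Answer: power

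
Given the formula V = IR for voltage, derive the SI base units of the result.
Units of each symbol in V = IR:
  I (current): A
  R (resistance, in ohms): kg·m²/(s³·A²)

Multiplying the contributions: [A] · [kg·m²/(s³·A²)]
Adding exponents of each base unit: kg: 1, m: 2, s: -3, A: -1
SI base units of voltage: kg·m²/(s³·A)

Answer: kg·m²/(s³·A)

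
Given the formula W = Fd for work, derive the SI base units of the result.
Units of each symbol in W = Fd:
  F (force): kg·m/s²
  d (displacement): m

Multiplying the contributions: [kg·m/s²] · [m]
Adding exponents of each base unit: kg: 1, m: 2, s: -2
SI base units of work: kg·m²/s²

Answer: kg·m²/s²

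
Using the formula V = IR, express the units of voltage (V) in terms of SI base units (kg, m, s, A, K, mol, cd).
Units of each symbol in V = IR:
  I (current): A
  R (resistance, in ohms): kg·m²/(s³·A²)

Multiplying the contributions: [A] · [kg·m²/(s³·A²)]
Adding exponents of each base unit: kg: 1, m: 2, s: -3, A: -1
SI base units of voltage: kg·m²/(s³·A)

Answer: kg·m²/(s³·A)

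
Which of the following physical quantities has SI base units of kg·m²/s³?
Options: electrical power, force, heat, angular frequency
Checking the SI base units of each option:
  electrical power (P = IV): kg·m²/s³  ✓ matches
  force (F = ma): kg·m/s²  ✗
  heat (Q = mcΔT): kg·m²/s²  ✗
  angular frequency (ω = 2πf): 1/s  ✗

Only electrical power has units kg·m²/s³.

Answer: electrical power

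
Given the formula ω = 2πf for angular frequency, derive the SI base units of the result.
Units of each symbol in ω = 2πf:
  f (frequency): 1/s
  The factor 2π is dimensionless.

Multiplying the contributions: [1/s]
Adding exponents of each base unit: s: -1
SI base units of angular frequency: 1/s

Answer: 1/s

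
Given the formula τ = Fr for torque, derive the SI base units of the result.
Units of each symbol in τ = Fr:
  F (force): kg·m/s²
  r (lever arm): m

Multiplying the contributions: [kg·m/s²] · [m]
Adding exponents of each base unit: kg: 1, m: 2, s: -2
SI base units of torque: kg·m²/s²

Answer: kg·m²/s²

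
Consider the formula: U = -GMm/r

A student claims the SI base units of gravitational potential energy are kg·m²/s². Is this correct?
Units of each symbol in U = -GMm/r:
  G (gravitational constant): m³/(kg·s²)
  M (mass): kg
  m (mass): kg
  r (distance): m  → in the denominator, contributes 1/m
  The minus sign does not affect the units.

Multiplying the contributions: [m³/(kg·s²)] · [kg] · [kg] · [1/m]
Adding exponents of each base unit: kg: 1, m: 2, s: -2
SI base units of gravitational potential energy: kg·m²/s²

The claimed units kg·m²/s² match the derived units, so the claim is correct.

Answer: Yes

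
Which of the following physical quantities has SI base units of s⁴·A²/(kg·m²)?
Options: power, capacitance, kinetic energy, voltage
Checking the SI base units of each option:
  power (P = W/t): kg·m²/s³  ✗
  capacitance (C = Q/V): s⁴·A²/(kg·m²)  ✓ matches
  kinetic energy (E = ½mv²): kg·m²/s²  ✗
  voltage (V = IR): kg·m²/(s³·A)  ✗

Only capacitance has units s⁴·A²/(kg·m²).

Answer: capacitance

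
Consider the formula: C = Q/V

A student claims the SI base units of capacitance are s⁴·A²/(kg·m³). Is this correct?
Units of each symbol in C = Q/V:
  Q (charge, in coulombs): s·A
  V (voltage, in volts): kg·m²/(s³·A)  → in the denominator, contributes s³·A/(kg·m²)

Multiplying the contributions: [s·A] · [s³·A/(kg·m²)]
Adding exponents of each base unit: kg: -1, m: -2, s: 4, A: 2
SI base units of capacitance: s⁴·A²/(kg·m²)

The claimed units s⁴·A²/(kg·m³) (exponents kg: -1, m: -3, s: 4, A: 2) do not match the derived units s⁴·A²/(kg·m²) (exponents kg: -1, m: -2, s: 4, A: 2), so the claim is incorrect.

Answer: No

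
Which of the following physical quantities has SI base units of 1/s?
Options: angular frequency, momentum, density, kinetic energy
Checking the SI base units of each option:
  angular frequency (ω = 2πf): 1/s  ✓ matches
  momentum (p = mv): kg·m/s  ✗
  density (ρ = m/V): kg/m³  ✗
  kinetic energy (E = ½mv²): kg·m²/s²  ✗

Only angular frequency has units 1/s.

Answer: angular frequency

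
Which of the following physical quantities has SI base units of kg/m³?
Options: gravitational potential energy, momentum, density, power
Checking the SI base units of each option:
  gravitational potential energy (U = -GMm/r): kg·m²/s²  ✗
  momentum (p = mv): kg·m/s  ✗
  density (ρ = m/V): kg/m³  ✓ matches
  power (P = W/t): kg·m²/s³  ✗

Only density has units kg/m³.

Answer: density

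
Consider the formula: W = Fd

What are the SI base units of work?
Units of each symbol in W = Fd:
  F (force): kg·m/s²
  d (displacement): m

Multiplying the contributions: [kg·m/s²] · [m]
Adding exponents of each base unit: kg: 1, m: 2, s: -2
SI base units of work: kg·m²/s²

Answer: kg·m²/s²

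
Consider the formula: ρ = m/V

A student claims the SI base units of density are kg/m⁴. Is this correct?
Units of each symbol in ρ = m/V:
  m (mass): kg
  V (volume): m³  → in the denominator, contributes 1/m³

Multiplying the contributions: [kg] · [1/m³]
Adding exponents of each base unit: kg: 1, m: -3
SI base units of density: kg/m³

The claimed units kg/m⁴ (exponents kg: 1, m: -4) do not match the derived units kg/m³ (exponents kg: 1, m: -3), so the claim is incorrect.

Answer: No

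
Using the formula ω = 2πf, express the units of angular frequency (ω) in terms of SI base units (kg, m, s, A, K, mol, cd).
Units of each symbol in ω = 2πf:
  f (frequency): 1/s
  The factor 2π is dimensionless.

Multiplying the contributions: [1/s]
Adding exponents of each base unit: s: -1
SI base units of angular frequency: 1/s

Answer: 1/s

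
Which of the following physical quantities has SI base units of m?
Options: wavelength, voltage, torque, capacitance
Checking the SI base units of each option:
  wavelength (λ = v/f): m  ✓ matches
  voltage (V = IR): kg·m²/(s³·A)  ✗
  torque (τ = Fr): kg·m²/s²  ✗
  capacitance (C = Q/V): s⁴·A²/(kg·m²)  ✗

Only wavelength has units m.

Answer: wavelength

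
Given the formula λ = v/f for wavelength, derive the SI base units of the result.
Units of each symbol in λ = v/f:
  v (wave speed): m/s
  f (frequency): 1/s  → in the denominator, contributes s

Multiplying the contributions: [m/s] · [s]
Adding exponents of each base unit: m: 1
SI base units of wavelength: m

Answer: m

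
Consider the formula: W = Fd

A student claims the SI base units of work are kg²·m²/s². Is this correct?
Units of each symbol in W = Fd:
  F (force): kg·m/s²
  d (displacement): m

Multiplying the contributions: [kg·m/s²] · [m]
Adding exponents of each base unit: kg: 1, m: 2, s: -2
SI base units of work: kg·m²/s²

The claimed units kg²·m²/s² (exponents kg: 2, m: 2, s: -2) do not match the derived units kg·m²/s² (exponents kg: 1, m: 2, s: -2), so the claim is incorrect.

Answer: No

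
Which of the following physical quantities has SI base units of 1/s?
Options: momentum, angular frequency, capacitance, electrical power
Checking the SI base units of each option:
  momentum (p = mv): kg·m/s  ✗
  angular frequency (ω = 2πf): 1/s  ✓ matches
  capacitance (C = Q/V): s⁴·A²/(kg·m²)  ✗
  electrical power (P = IV): kg·m²/s³  ✗

Only angular frequency has units 1/s.

Answer: angular frequency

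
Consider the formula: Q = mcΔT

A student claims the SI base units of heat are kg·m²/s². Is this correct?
Units of each symbol in Q = mcΔT:
  m (mass): kg
  c (specific heat capacity, in J/(kg·K)): m²/(s²·K)
  ΔT (temperature change): K

Multiplying the contributions: [kg] · [m²/(s²·K)] · [K]
Adding exponents of each base unit: kg: 1, m: 2, s: -2
SI base units of heat: kg·m²/s²

The claimed units kg·m²/s² match the derived units, so the claim is correct.

Answer: Yes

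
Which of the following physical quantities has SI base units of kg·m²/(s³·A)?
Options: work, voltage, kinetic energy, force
Checking the SI base units of each option:
  work (W = Fd): kg·m²/s²  ✗
  voltage (V = IR): kg·m²/(s³·A)  ✓ matches
  kinetic energy (E = ½mv²): kg·m²/s²  ✗
  force (F = ma): kg·m/s²  ✗

Only voltage has units kg·m²/(s³·A).

Answer: voltage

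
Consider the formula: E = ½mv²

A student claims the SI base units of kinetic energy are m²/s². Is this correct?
Units of each symbol in E = ½mv²:
  m (mass): kg
  v (speed): m/s  → to the power 2, contributes m²/s²
  The factor ½ is dimensionless.

Multiplying the contributions: [kg] · [m²/s²]
Adding exponents of each base unit: kg: 1, m: 2, s: -2
SI base units of kinetic energy: kg·m²/s²

The claimed units m²/s² (exponents m: 2, s: -2) do not match the derived units kg·m²/s² (exponents kg: 1, m: 2, s: -2), so the claim is incorrect.

Answer: No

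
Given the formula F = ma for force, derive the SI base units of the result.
Units of each symbol in F = ma:
  m (mass): kg
  a (acceleration): m/s²

Multiplying the contributions: [kg] · [m/s²]
Adding exponents of each base unit: kg: 1, m: 1, s: -2
SI base units of force: kg·m/s²

Answer: kg·m/s²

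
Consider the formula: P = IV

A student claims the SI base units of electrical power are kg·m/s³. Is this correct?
Units of each symbol in P = IV:
  I (current): A
  V (voltage, in volts): kg·m²/(s³·A)

Multiplying the contributions: [A] · [kg·m²/(s³·A)]
Adding exponents of each base unit: kg: 1, m: 2, s: -3
SI base units of electrical power: kg·m²/s³

The claimed units kg·m/s³ (exponents kg: 1, m: 1, s: -3) do not match the derived units kg·m²/s³ (exponents kg: 1, m: 2, s: -3), so the claim is incorrect.

Answer: No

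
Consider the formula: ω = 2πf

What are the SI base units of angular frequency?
Units of each symbol in ω = 2πf:
  f (frequency): 1/s
  The factor 2π is dimensionless.

Multiplying the contributions: [1/s]
Adding exponents of each base unit: s: -1
SI base units of angular frequency: 1/s

Answer: 1/s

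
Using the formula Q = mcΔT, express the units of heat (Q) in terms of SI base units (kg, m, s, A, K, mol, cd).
Units of each symbol in Q = mcΔT:
  m (mass): kg
  c (specific heat capacity, in J/(kg·K)): m²/(s²·K)
  ΔT (temperature change): K

Multiplying the contributions: [kg] · [m²/(s²·K)] · [K]
Adding exponents of each base unit: kg: 1, m: 2, s: -2
SI base units of heat: kg·m²/s²

Answer: kg·m²/s²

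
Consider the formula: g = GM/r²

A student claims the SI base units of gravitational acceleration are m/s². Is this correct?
Units of each symbol in g = GM/r²:
  G (gravitational constant): m³/(kg·s²)
  M (mass): kg
  r (distance): m  → to the power 2 in the denominator, contributes 1/m²

Multiplying the contributions: [m³/(kg·s²)] · [kg] · [1/m²]
Adding exponents of each base unit: m: 1, s: -2
SI base units of gravitational acceleration: m/s²

The claimed units m/s² match the derived units, so the claim is correct.

Answer: Yes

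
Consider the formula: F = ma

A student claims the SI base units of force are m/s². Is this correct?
Units of each symbol in F = ma:
  m (mass): kg
  a (acceleration): m/s²

Multiplying the contributions: [kg] · [m/s²]
Adding exponents of each base unit: kg: 1, m: 1, s: -2
SI base units of force: kg·m/s²

The claimed units m/s² (exponents m: 1, s: -2) do not match the derived units kg·m/s² (exponents kg: 1, m: 1, s: -2), so the claim is incorrect.

Answer: No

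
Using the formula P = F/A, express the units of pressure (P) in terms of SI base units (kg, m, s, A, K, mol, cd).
Units of each symbol in P = F/A:
  F (force): kg·m/s²
  A (area): m²  → in the denominator, contributes 1/m²

Multiplying the contributions: [kg·m/s²] · [1/m²]
Adding exponents of each base unit: kg: 1, m: -1, s: -2
SI base units of pressure: kg/(m·s²)

Answer: kg/(m·s²)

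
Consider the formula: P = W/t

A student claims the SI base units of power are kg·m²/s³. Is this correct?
Units of each symbol in P = W/t:
  W (work): kg·m²/s²
  t (time): s  → in the denominator, contributes 1/s

Multiplying the contributions: [kg·m²/s²] · [1/s]
Adding exponents of each base unit: kg: 1, m: 2, s: -3
SI base units of power: kg·m²/s³

The claimed units kg·m²/s³ match the derived units, so the claim is correct.

Answer: Yes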